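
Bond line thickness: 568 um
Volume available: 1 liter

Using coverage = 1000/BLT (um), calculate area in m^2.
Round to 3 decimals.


1 L = 1e6 mm^3, thickness = 568 um = 0.568 mm
Area = 1e6 / 0.568 mm^2 = (1e6 / 0.568) / 1e6 m^2 = 1000 / 568 m^2
= 1.761 m^2

1.761


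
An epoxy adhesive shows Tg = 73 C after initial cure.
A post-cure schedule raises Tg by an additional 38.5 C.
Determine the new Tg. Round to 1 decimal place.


New Tg = 73 + 38.5
= 111.5 C

111.5


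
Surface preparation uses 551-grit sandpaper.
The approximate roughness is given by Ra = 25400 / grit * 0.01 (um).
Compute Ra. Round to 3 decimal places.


Ra = 25400 / 551 * 0.01
= 254 / 551
= 0.461 um

0.461


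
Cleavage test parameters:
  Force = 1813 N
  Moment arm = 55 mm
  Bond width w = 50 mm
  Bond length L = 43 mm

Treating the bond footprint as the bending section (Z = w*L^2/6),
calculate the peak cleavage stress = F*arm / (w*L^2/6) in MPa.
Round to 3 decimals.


M = 1813 * 55 = 99715 N*mm
Z = 50 * 43^2 / 6 = 92450 / 6 mm^3
sigma = M / Z = 6 * 99715 / 92450 = 598290 / 92450
= 6.471 MPa

6.471


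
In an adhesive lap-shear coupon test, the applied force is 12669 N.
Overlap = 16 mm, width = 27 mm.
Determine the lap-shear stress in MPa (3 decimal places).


stress = F / (overlap * width)
= 12669 / (16 * 27)
= 29.326 MPa

29.326


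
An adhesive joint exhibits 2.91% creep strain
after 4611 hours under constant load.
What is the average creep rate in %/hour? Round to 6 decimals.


Creep rate = strain / time
= 2.91 / 4611
= 0.000631 %/h

0.000631


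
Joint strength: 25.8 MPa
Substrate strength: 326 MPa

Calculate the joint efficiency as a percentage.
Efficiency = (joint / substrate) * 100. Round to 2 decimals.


Efficiency = (25.8 / 326) * 100 = 7.91%

7.91


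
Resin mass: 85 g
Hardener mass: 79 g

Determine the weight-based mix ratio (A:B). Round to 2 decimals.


Ratio = 85 / 79 = 1.08

1.08


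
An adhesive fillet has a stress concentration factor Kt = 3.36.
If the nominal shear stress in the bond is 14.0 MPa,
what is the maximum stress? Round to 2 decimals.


Max stress = 14.0 * 3.36 = 47.04 MPa

47.04


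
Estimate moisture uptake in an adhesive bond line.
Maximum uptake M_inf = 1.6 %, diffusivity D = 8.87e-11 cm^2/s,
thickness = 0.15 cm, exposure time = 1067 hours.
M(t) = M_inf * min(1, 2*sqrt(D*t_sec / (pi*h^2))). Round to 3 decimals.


Convert time: 1067 h = 3841200 s
ratio = min(1, 2*sqrt(8.87e-11*3841200/(pi*0.15^2)))
= 0.138854
M(t) = 1.6 * 0.138854 = 0.222%

0.222


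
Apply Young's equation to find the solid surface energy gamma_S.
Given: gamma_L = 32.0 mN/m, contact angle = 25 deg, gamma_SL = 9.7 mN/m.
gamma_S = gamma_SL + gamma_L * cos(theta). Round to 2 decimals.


theta_rad = 25 * pi/180 = 0.436332
gamma_S = 9.7 + 32.0 * cos(0.436332)
= 38.70 mN/m

38.70


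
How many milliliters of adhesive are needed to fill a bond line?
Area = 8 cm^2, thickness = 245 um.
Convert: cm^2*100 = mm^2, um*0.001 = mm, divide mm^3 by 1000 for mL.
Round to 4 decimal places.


= (8 * 100) * (245 * 0.001) / 1000
= 0.1960 mL

0.1960


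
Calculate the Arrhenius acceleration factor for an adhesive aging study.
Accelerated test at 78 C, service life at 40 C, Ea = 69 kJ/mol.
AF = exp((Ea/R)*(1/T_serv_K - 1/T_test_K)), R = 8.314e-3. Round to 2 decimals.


T_test = 351.15 K, T_serv = 313.15 K
Ea/R = 69 / 0.008314 = 8299.25
AF = exp(8299.25 * (1/313.15 - 1/351.15))
= 17.60

17.60


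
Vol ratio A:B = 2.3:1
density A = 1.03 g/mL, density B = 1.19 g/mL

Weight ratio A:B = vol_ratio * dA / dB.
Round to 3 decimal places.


Weight ratio = 2.3 * 1.03 / 1.19
= 1.991

1.991


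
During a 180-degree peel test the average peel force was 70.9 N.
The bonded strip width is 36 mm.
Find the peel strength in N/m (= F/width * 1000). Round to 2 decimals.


Peel strength = F/width * 1000
= 70.9 / 36 * 1000
= 1969.44 N/m

1969.44


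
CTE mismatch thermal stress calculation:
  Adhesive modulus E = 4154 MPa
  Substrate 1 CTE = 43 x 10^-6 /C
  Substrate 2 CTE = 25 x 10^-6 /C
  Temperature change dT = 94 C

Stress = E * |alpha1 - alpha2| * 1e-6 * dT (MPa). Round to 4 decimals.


delta_alpha = |43 - 25| = 18 x 10^-6/C
Stress = 4154 * 18e-6 * 94
= 7.0286 MPa

7.0286


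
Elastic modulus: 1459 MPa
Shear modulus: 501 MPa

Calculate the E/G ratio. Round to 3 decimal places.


E / G = 1459 / 501 = 2.912

2.912


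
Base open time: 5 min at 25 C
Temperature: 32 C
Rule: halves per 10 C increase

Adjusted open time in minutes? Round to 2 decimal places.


Acceleration = 2^((32-25)/10) = 1.6245
Open time = 5 / 1.6245 = 3.08 min

3.08


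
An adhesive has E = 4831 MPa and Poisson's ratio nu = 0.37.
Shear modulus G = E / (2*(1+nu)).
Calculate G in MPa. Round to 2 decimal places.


G = 4831 / (2*(1+0.37))
= 4831 / 2.74
= 1763.14 MPa

1763.14


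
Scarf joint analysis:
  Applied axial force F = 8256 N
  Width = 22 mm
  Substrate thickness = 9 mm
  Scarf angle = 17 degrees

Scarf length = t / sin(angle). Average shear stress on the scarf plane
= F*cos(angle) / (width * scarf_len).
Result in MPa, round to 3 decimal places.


Scarf length = 9 / sin(17 deg) = 30.7827 mm
cos(17 deg) = 0.956305
Shear = 8256 * 0.956305 / (22 * 30.7827)
= 11.658 MPa

11.658


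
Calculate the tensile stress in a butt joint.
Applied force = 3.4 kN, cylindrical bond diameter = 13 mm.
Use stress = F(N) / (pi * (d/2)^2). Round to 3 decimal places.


A = pi * 6.5^2 = 132.7323 mm^2
sigma = 3400.0 / 132.7323 = 25.615 MPa

25.615


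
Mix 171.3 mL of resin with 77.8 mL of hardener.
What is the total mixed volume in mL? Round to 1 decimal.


Total = 171.3 + 77.8 = 249.1 mL

249.1


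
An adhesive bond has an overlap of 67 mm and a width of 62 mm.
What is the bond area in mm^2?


Bond area = overlap * width
= 67 * 62
= 4154 mm^2

4154


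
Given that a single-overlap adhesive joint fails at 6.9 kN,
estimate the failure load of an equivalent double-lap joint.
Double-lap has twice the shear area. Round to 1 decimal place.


Double-lap factor = 2
Expected load = 6.9 * 2 = 13.8 kN

13.8


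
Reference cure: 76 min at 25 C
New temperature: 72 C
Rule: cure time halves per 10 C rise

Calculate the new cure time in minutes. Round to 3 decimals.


factor = 2^((72-25)/10) = 25.9921
t_new = 76 / 25.9921 = 2.924 min

2.924


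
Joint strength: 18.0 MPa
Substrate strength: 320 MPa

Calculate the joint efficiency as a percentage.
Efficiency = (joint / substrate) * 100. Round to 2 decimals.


Efficiency = (18.0 / 320) * 100 = 5.63%

5.63


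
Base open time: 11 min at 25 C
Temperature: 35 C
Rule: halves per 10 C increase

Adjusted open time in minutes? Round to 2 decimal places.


Acceleration = 2^((35-25)/10) = 2.0000
Open time = 11 / 2.0000 = 5.50 min

5.50


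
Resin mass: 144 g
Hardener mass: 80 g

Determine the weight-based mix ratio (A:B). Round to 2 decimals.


Ratio = 144 / 80 = 1.80

1.80


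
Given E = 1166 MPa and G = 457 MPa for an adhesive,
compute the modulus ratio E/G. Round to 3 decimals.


E/G ratio = 1166 / 457 = 2.551

2.551


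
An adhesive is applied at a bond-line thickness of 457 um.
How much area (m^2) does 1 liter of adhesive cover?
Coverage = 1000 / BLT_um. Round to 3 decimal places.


Coverage = 1000 / 457 = 2.188 m^2

2.188


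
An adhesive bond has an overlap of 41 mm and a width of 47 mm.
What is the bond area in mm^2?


Bond area = overlap * width
= 41 * 47
= 1927 mm^2

1927


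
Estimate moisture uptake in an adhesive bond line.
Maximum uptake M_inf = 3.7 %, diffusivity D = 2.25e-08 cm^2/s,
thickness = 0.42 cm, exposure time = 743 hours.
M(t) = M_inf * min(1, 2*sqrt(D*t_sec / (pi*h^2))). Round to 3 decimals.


Convert time: 743 h = 2674800 s
ratio = min(1, 2*sqrt(2.25e-08*2674800/(pi*0.42^2)))
= 0.659087
M(t) = 3.7 * 0.659087 = 2.439%

2.439


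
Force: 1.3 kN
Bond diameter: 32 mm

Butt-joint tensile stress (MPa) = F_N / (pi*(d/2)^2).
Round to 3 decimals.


F_N = 1.3 * 1000 = 1300.0 N
A = pi*(16.0)^2 = 804.2477 mm^2
stress = 1300.0 / 804.2477 = 1.616 MPa

1.616


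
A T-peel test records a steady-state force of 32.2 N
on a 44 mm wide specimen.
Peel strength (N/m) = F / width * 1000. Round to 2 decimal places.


Peel strength = 32.2 / 44 * 1000
= 731.82 N/m

731.82


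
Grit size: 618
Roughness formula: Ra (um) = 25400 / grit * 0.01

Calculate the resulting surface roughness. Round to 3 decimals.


Ra = 25400 / 618 * 0.01
= 0.411 um

0.411


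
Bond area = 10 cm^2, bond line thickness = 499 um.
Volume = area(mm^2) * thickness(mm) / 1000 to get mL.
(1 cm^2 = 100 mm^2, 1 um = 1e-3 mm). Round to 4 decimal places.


area_mm2 = 10 * 100 = 1000
blt_mm = 499 * 1e-3 = 0.499
vol_mm3 = 1000 * 0.499 = 499.0
vol_mL = 499.0 / 1000 = 0.4990 mL

0.4990


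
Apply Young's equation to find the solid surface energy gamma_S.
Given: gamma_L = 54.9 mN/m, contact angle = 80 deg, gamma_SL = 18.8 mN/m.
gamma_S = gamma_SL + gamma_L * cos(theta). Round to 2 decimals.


theta_rad = 80 * pi/180 = 1.396263
gamma_S = 18.8 + 54.9 * cos(1.396263)
= 28.33 mN/m

28.33


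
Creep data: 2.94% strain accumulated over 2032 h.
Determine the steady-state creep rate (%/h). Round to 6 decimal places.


Rate = 2.94 / 2032 = 0.001447 %/h

0.001447


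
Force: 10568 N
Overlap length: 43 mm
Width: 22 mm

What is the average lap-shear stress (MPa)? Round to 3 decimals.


Average shear stress = F / (overlap * width)
= 10568 / (43 * 22)
= 11.171 MPa

11.171


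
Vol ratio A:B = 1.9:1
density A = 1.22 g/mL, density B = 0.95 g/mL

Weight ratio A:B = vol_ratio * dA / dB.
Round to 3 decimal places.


Weight ratio = 1.9 * 1.22 / 0.95
= 2.440

2.440


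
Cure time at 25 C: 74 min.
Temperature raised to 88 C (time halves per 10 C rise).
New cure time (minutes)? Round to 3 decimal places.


Acceleration factor = 2^(63/10) = 78.7932
New time = 74 / 78.7932 = 0.939 min

0.939


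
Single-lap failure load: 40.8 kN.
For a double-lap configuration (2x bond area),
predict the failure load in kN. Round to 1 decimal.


Failure load = 40.8 * 2 = 81.6 kN

81.6


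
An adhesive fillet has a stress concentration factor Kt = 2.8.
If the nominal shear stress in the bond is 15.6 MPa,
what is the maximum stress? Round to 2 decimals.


Max stress = 15.6 * 2.8 = 43.68 MPa

43.68


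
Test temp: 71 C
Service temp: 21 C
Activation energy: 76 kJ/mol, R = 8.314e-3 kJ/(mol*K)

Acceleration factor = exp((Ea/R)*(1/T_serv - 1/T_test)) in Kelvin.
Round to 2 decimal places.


AF = exp((76/0.008314)*(1/294.15 - 1/344.15))
= 91.38

91.38


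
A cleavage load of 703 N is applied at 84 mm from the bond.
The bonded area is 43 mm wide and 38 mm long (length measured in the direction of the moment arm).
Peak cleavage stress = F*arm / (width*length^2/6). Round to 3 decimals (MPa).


Moment = 703 * 84 = 59052 N*mm
Section modulus = 43 * 1444 / 6 = 62092 / 6 mm^3
Stress = 59052 / (62092 / 6) = 354312 / 62092
= 5.706 MPa

5.706


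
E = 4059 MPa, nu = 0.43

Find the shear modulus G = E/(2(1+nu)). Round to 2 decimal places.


G = 4059 / (2 * 1.43)
= 1419.23 MPa

1419.23


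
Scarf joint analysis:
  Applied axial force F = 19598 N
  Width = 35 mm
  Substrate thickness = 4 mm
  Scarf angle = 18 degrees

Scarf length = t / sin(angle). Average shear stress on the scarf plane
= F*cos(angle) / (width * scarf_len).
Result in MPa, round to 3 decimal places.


Scarf length = 4 / sin(18 deg) = 12.9443 mm
cos(18 deg) = 0.951057
Shear = 19598 * 0.951057 / (35 * 12.9443)
= 41.141 MPa

41.141


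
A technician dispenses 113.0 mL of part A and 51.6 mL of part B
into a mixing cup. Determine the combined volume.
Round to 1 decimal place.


Combined volume = 113.0 + 51.6
= 164.6 mL

164.6


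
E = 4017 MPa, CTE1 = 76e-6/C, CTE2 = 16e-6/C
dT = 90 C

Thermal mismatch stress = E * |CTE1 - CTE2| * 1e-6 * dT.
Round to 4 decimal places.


= 4017 * 60e-6 * 90
= 21.6918 MPa

21.6918


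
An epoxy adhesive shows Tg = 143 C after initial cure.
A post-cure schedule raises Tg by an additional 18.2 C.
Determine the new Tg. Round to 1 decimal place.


New Tg = 143 + 18.2
= 161.2 C

161.2


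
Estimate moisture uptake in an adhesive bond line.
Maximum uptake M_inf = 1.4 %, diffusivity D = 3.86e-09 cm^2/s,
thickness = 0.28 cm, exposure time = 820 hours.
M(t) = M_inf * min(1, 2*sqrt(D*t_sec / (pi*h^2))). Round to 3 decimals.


Convert time: 820 h = 2952000 s
ratio = min(1, 2*sqrt(3.86e-09*2952000/(pi*0.28^2)))
= 0.430179
M(t) = 1.4 * 0.430179 = 0.602%

0.602


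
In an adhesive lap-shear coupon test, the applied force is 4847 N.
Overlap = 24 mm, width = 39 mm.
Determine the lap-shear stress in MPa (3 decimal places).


stress = F / (overlap * width)
= 4847 / (24 * 39)
= 5.178 MPa

5.178


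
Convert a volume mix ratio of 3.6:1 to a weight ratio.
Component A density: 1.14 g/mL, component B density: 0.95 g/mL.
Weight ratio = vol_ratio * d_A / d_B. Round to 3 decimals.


= 3.6 * 1.14 / 0.95 = 4.320

4.320


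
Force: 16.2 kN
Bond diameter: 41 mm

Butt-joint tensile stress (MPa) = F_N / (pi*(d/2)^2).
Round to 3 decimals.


F_N = 16.2 * 1000 = 16200.0 N
A = pi*(20.5)^2 = 1320.2543 mm^2
stress = 16200.0 / 1320.2543 = 12.270 MPa

12.270


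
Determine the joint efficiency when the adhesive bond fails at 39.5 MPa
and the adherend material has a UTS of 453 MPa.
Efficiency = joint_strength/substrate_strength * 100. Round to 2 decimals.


Joint efficiency = 39.5 / 453 * 100
= 8.72%

8.72


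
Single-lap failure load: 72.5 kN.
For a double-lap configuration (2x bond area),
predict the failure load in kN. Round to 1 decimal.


Failure load = 72.5 * 2 = 145.0 kN

145.0


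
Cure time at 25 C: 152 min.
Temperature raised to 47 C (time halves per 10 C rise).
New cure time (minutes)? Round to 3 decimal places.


Acceleration factor = 2^(22/10) = 4.5948
New time = 152 / 4.5948 = 33.081 min

33.081


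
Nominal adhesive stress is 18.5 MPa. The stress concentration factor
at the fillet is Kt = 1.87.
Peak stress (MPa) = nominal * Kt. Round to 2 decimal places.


Peak = 18.5 * 1.87 = 34.60 MPa

34.60


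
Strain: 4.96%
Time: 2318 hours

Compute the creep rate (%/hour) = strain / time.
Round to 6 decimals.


Creep rate = 4.96 / 2318
= 0.002140 %/h

0.002140


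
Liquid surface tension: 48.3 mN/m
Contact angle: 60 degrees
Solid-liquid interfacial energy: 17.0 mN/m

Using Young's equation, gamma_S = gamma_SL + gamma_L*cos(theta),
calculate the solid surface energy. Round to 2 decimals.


gamma_S = 17.0 + 48.3 * cos(60)
= 41.15 mN/m

41.15


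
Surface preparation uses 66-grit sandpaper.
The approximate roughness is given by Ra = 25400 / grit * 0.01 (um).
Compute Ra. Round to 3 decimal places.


Ra = 25400 / 66 * 0.01
= 254 / 66
= 3.848 um

3.848


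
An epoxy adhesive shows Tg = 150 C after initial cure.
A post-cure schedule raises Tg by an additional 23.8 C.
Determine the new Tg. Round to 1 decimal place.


New Tg = 150 + 23.8
= 173.8 C

173.8


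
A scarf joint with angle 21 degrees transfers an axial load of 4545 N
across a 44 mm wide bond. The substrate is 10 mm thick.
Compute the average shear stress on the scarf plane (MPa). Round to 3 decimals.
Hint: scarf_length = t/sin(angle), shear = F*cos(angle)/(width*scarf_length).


scarf_length = 10 / sin(21 deg) = 27.9043 mm
cos(21 deg) = 0.933580
shear stress = 4545 * 0.933580 / (44 * 27.9043)
= 3.456 MPa

3.456


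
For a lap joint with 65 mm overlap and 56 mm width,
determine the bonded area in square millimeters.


Area = 65 * 56 = 3640 mm^2

3640


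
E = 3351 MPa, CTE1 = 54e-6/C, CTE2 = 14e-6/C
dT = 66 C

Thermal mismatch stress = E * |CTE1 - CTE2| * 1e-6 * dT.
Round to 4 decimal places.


= 3351 * 40e-6 * 66
= 8.8466 MPa

8.8466


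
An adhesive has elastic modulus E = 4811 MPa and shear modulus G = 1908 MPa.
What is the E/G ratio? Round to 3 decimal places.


E/G = 4811 / 1908 = 2.521

2.521


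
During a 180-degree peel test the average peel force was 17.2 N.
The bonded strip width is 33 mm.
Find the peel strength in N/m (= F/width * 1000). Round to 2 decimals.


Peel strength = F/width * 1000
= 17.2 / 33 * 1000
= 521.21 N/m

521.21


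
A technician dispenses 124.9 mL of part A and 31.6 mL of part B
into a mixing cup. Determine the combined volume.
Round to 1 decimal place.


Combined volume = 124.9 + 31.6
= 156.5 mL

156.5


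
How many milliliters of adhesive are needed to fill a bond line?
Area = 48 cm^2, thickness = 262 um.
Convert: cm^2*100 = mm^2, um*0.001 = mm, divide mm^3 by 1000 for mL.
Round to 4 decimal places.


= (48 * 100) * (262 * 0.001) / 1000
= 1.2576 mL

1.2576


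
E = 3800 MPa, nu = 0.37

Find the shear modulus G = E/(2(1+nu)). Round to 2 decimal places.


G = 3800 / (2 * 1.37)
= 1386.86 MPa

1386.86


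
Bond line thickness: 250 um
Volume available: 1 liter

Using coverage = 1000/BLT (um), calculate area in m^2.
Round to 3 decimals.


1 L = 1e6 mm^3, thickness = 250 um = 0.25 mm
Area = 1e6 / 0.25 mm^2 = (1e6 / 0.25) / 1e6 m^2 = 1000 / 250 m^2
= 4.000 m^2

4.000


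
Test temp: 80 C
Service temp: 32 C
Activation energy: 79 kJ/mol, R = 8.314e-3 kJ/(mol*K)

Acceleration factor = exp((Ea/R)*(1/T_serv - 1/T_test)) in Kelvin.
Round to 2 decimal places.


AF = exp((79/0.008314)*(1/305.15 - 1/353.15))
= 68.88

68.88


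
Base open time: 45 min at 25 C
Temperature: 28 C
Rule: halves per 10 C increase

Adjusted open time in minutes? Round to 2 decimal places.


Acceleration = 2^((28-25)/10) = 1.2311
Open time = 45 / 1.2311 = 36.55 min

36.55


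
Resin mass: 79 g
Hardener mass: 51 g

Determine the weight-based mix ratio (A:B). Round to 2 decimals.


Ratio = 79 / 51 = 1.55

1.55


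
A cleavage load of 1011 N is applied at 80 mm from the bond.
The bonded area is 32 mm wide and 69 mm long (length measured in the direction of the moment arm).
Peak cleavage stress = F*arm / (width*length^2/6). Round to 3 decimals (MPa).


Moment = 1011 * 80 = 80880 N*mm
Section modulus = 32 * 4761 / 6 = 152352 / 6 mm^3
Stress = 80880 / (152352 / 6) = 485280 / 152352
= 3.185 MPa

3.185


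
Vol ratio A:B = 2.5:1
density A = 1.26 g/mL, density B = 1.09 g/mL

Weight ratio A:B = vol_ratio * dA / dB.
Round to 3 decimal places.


Weight ratio = 2.5 * 1.26 / 1.09
= 2.890

2.890


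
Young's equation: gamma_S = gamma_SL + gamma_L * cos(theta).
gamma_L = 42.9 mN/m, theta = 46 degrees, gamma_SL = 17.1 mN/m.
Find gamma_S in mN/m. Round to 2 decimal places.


cos(46 deg) = 0.694658
gamma_S = 17.1 + 42.9 * 0.694658
= 46.90 mN/m

46.90


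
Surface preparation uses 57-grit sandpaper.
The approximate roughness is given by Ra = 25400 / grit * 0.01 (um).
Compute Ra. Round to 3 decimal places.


Ra = 25400 / 57 * 0.01
= 254 / 57
= 4.456 um

4.456


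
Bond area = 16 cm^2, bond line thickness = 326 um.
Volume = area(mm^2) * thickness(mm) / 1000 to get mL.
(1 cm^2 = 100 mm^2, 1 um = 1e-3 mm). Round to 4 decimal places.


area_mm2 = 16 * 100 = 1600
blt_mm = 326 * 1e-3 = 0.326
vol_mm3 = 1600 * 0.326 = 521.6
vol_mL = 521.6 / 1000 = 0.5216 mL

0.5216


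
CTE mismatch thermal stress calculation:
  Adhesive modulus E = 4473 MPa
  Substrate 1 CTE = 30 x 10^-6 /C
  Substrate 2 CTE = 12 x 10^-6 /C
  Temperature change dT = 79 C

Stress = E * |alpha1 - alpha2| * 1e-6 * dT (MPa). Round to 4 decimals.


delta_alpha = |30 - 12| = 18 x 10^-6/C
Stress = 4473 * 18e-6 * 79
= 6.3606 MPa

6.3606


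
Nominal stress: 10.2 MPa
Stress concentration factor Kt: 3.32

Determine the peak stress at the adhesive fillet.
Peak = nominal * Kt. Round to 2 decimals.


Peak stress = 10.2 * 3.32
= 33.86 MPa

33.86


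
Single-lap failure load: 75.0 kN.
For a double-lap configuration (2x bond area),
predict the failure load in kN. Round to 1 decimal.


Failure load = 75.0 * 2 = 150.0 kN

150.0


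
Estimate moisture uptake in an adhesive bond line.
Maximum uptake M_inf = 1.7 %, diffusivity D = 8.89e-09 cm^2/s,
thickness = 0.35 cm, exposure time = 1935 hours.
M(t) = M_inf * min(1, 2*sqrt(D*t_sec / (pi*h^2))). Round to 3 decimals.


Convert time: 1935 h = 6966000 s
ratio = min(1, 2*sqrt(8.89e-09*6966000/(pi*0.35^2)))
= 0.802287
M(t) = 1.7 * 0.802287 = 1.364%

1.364


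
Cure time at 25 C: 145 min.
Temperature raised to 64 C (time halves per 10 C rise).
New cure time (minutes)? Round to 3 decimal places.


Acceleration factor = 2^(39/10) = 14.9285
New time = 145 / 14.9285 = 9.713 min

9.713


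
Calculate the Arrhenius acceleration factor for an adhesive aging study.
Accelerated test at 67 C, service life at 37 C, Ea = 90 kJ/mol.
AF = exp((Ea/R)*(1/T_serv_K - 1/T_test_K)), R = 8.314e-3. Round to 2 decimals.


T_test = 340.15 K, T_serv = 310.15 K
Ea/R = 90 / 0.008314 = 10825.11
AF = exp(10825.11 * (1/310.15 - 1/340.15))
= 21.72

21.72


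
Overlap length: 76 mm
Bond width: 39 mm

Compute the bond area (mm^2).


Bond area = 76 * 39 = 2964 mm^2

2964


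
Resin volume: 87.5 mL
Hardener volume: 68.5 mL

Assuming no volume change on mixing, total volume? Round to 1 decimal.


V_total = 87.5 + 68.5 = 156.0 mL

156.0


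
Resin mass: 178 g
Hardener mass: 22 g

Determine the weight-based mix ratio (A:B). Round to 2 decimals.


Ratio = 178 / 22 = 8.09

8.09


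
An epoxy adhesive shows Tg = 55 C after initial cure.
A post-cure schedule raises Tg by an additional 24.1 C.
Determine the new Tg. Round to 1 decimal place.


New Tg = 55 + 24.1
= 79.1 C

79.1


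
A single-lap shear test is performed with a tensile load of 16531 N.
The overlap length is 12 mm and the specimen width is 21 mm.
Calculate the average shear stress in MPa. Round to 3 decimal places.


Shear stress = F / (overlap * width)
= 16531 / (12 * 21)
= 16531 / 252
= 65.599 MPa

65.599


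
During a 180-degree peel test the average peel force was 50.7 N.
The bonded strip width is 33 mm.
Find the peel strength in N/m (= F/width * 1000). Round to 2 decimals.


Peel strength = F/width * 1000
= 50.7 / 33 * 1000
= 1536.36 N/m

1536.36


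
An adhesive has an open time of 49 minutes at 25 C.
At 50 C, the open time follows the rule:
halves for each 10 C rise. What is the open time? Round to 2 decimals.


Factor = 2^((50-25)/10) = 5.6569
Open time = 49 / 5.6569 = 8.66 min

8.66


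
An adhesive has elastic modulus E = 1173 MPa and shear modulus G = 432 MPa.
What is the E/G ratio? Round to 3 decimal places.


E/G = 1173 / 432 = 2.715

2.715


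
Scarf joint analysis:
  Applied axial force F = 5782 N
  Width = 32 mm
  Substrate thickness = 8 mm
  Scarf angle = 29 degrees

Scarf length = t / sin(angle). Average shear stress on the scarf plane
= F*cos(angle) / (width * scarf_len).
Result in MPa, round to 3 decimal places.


Scarf length = 8 / sin(29 deg) = 16.5013 mm
cos(29 deg) = 0.874620
Shear = 5782 * 0.874620 / (32 * 16.5013)
= 9.577 MPa

9.577


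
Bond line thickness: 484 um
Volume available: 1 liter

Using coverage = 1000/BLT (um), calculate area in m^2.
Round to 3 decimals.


1 L = 1e6 mm^3, thickness = 484 um = 0.484 mm
Area = 1e6 / 0.484 mm^2 = (1e6 / 0.484) / 1e6 m^2 = 1000 / 484 m^2
= 2.066 m^2

2.066


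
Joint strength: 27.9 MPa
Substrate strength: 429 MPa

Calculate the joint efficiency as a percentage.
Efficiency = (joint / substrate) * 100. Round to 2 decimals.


Efficiency = (27.9 / 429) * 100 = 6.50%

6.50


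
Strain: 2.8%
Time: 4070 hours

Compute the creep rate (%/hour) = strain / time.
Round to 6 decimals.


Creep rate = 2.8 / 4070
= 0.000688 %/h

0.000688


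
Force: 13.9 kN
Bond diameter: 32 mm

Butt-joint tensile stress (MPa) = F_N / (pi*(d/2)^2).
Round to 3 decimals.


F_N = 13.9 * 1000 = 13900.0 N
A = pi*(16.0)^2 = 804.2477 mm^2
stress = 13900.0 / 804.2477 = 17.283 MPa

17.283


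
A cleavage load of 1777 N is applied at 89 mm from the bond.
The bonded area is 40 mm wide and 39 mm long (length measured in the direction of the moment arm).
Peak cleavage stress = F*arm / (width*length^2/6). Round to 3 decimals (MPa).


Moment = 1777 * 89 = 158153 N*mm
Section modulus = 40 * 1521 / 6 = 60840 / 6 mm^3
Stress = 158153 / (60840 / 6) = 948918 / 60840
= 15.597 MPa

15.597


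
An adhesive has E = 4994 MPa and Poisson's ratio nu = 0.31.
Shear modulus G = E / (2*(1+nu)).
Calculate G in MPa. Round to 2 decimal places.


G = 4994 / (2*(1+0.31))
= 4994 / 2.62
= 1906.11 MPa

1906.11


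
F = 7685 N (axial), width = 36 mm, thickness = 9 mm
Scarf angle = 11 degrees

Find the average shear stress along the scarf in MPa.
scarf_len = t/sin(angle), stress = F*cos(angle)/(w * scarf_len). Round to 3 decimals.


scarf_len = 9/sin(11 deg) = 47.1676
cos(11 deg) = 0.981627
stress = 7685*0.981627/(36*47.1676) = 4.443 MPa

4.443


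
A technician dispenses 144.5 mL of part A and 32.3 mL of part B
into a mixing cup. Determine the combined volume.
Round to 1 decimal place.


Combined volume = 144.5 + 32.3
= 176.8 mL

176.8


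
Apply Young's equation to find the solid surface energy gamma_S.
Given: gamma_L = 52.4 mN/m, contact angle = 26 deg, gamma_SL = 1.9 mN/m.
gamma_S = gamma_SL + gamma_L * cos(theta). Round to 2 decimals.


theta_rad = 26 * pi/180 = 0.453786
gamma_S = 1.9 + 52.4 * cos(0.453786)
= 49.00 mN/m

49.00


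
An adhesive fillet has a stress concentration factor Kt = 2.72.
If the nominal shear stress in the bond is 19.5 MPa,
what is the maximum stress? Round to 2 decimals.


Max stress = 19.5 * 2.72 = 53.04 MPa

53.04


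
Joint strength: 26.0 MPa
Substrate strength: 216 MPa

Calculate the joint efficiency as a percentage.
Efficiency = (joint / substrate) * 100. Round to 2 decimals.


Efficiency = (26.0 / 216) * 100 = 12.04%

12.04


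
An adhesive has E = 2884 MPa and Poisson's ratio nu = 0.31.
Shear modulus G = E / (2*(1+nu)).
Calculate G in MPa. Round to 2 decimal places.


G = 2884 / (2*(1+0.31))
= 2884 / 2.62
= 1100.76 MPa

1100.76


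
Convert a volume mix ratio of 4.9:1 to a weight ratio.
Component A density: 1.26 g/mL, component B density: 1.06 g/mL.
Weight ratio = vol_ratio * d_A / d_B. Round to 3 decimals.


= 4.9 * 1.26 / 1.06 = 5.825

5.825


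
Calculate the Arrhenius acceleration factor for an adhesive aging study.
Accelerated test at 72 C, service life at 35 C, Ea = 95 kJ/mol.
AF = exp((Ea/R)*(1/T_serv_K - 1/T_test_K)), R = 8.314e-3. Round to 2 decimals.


T_test = 345.15 K, T_serv = 308.15 K
Ea/R = 95 / 0.008314 = 11426.51
AF = exp(11426.51 * (1/308.15 - 1/345.15))
= 53.25

53.25


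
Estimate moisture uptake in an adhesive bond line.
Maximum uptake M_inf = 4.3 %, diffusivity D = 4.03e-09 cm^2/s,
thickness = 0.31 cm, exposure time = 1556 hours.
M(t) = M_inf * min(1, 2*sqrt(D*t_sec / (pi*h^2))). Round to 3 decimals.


Convert time: 1556 h = 5601600 s
ratio = min(1, 2*sqrt(4.03e-09*5601600/(pi*0.31^2)))
= 0.546892
M(t) = 4.3 * 0.546892 = 2.352%

2.352


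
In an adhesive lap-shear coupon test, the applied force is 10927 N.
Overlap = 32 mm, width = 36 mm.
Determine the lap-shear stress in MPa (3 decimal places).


stress = F / (overlap * width)
= 10927 / (32 * 36)
= 9.485 MPa

9.485


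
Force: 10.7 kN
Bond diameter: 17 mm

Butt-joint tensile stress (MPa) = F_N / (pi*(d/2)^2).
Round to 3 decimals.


F_N = 10.7 * 1000 = 10700.0 N
A = pi*(8.5)^2 = 226.9801 mm^2
stress = 10700.0 / 226.9801 = 47.141 MPa

47.141


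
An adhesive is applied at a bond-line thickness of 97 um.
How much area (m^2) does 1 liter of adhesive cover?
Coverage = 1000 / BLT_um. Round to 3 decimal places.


Coverage = 1000 / 97 = 10.309 m^2

10.309


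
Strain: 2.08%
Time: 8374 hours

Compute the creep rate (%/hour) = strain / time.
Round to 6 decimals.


Creep rate = 2.08 / 8374
= 0.000248 %/h

0.000248


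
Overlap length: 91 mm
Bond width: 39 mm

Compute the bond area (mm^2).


Bond area = 91 * 39 = 3549 mm^2

3549


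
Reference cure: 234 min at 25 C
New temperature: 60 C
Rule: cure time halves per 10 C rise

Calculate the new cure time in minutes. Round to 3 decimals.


factor = 2^((60-25)/10) = 11.3137
t_new = 234 / 11.3137 = 20.683 min

20.683


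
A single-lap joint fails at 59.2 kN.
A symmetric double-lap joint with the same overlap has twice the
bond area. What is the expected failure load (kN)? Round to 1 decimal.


Double-lap load = 2 * 59.2 = 118.4 kN

118.4


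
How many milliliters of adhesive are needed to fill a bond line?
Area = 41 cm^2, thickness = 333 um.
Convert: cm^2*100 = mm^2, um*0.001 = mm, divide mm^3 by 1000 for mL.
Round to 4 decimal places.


= (41 * 100) * (333 * 0.001) / 1000
= 1.3653 mL

1.3653


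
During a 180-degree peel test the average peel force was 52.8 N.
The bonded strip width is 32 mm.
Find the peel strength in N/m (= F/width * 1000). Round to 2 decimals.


Peel strength = F/width * 1000
= 52.8 / 32 * 1000
= 1650.00 N/m

1650.00


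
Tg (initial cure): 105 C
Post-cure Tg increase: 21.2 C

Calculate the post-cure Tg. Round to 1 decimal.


Post-cure Tg = 105 + 21.2 = 126.2 C

126.2


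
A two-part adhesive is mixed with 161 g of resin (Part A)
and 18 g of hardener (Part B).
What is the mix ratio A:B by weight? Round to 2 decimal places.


Mix ratio = mass_A / mass_B
= 161 / 18
= 8.94

8.94


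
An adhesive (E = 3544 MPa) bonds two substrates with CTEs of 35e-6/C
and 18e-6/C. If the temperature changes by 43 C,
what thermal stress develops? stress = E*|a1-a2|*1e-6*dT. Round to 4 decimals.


Stress = 3544 * |35 - 18| * 1e-6 * 43
= 2.5907 MPa

2.5907


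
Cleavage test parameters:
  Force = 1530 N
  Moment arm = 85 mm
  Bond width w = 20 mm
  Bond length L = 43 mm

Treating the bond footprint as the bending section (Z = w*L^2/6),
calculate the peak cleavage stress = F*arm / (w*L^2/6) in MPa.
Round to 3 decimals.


M = 1530 * 85 = 130050 N*mm
Z = 20 * 43^2 / 6 = 36980 / 6 mm^3
sigma = M / Z = 6 * 130050 / 36980 = 780300 / 36980
= 21.101 MPa

21.101


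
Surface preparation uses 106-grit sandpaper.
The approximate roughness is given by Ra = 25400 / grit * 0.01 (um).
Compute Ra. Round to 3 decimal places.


Ra = 25400 / 106 * 0.01
= 254 / 106
= 2.396 um

2.396


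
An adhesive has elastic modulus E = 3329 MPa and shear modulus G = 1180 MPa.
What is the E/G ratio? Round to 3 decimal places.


E/G = 3329 / 1180 = 2.821

2.821


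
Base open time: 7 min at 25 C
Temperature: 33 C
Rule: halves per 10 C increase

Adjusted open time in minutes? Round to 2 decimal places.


Acceleration = 2^((33-25)/10) = 1.7411
Open time = 7 / 1.7411 = 4.02 min

4.02


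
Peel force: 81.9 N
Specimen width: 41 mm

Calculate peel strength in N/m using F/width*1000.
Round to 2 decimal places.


Peel strength = 81.9 / 41 * 1000 = 1997.56 N/m

1997.56


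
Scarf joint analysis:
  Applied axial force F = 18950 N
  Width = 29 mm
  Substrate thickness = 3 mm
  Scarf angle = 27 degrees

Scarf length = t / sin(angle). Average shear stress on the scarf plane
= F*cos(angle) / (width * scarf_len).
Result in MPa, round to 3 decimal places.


Scarf length = 3 / sin(27 deg) = 6.6081 mm
cos(27 deg) = 0.891007
Shear = 18950 * 0.891007 / (29 * 6.6081)
= 88.108 MPa

88.108


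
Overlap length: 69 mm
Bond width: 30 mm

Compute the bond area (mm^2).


Bond area = 69 * 30 = 2070 mm^2

2070


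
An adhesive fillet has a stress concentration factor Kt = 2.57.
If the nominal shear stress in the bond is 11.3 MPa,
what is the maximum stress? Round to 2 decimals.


Max stress = 11.3 * 2.57 = 29.04 MPa

29.04


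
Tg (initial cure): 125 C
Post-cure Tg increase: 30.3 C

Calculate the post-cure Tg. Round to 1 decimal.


Post-cure Tg = 125 + 30.3 = 155.3 C

155.3


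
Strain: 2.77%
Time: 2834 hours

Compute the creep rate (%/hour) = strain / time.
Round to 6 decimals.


Creep rate = 2.77 / 2834
= 0.000977 %/h

0.000977


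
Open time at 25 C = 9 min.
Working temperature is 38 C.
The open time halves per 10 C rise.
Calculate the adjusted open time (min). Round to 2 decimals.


factor = 2^((38 - 25) / 10) = 2.4623
ot = 9 / 2.4623 = 3.66 min

3.66


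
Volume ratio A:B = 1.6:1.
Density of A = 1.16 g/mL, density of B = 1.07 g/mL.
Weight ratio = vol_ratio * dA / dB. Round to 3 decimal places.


Wt ratio = 1.6 * 1.16 / 1.07
= 1.735

1.735


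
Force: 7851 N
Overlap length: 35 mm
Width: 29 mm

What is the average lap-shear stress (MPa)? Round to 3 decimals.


Average shear stress = F / (overlap * width)
= 7851 / (35 * 29)
= 7.735 MPa

7.735


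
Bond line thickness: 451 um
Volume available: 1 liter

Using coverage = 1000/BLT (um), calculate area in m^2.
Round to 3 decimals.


1 L = 1e6 mm^3, thickness = 451 um = 0.451 mm
Area = 1e6 / 0.451 mm^2 = (1e6 / 0.451) / 1e6 m^2 = 1000 / 451 m^2
= 2.217 m^2

2.217


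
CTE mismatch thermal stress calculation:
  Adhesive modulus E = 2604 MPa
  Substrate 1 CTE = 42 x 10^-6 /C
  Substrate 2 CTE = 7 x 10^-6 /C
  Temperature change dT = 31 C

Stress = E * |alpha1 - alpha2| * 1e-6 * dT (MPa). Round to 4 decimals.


delta_alpha = |42 - 7| = 35 x 10^-6/C
Stress = 2604 * 35e-6 * 31
= 2.8253 MPa

2.8253


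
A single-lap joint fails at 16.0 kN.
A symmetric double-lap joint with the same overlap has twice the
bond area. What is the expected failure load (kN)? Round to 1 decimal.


Double-lap load = 2 * 16.0 = 32.0 kN

32.0


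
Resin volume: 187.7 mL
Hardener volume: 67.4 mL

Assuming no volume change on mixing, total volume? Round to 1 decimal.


V_total = 187.7 + 67.4 = 255.1 mL

255.1


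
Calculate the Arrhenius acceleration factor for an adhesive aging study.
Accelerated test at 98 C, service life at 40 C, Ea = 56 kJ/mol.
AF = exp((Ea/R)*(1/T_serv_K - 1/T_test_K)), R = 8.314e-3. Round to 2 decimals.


T_test = 371.15 K, T_serv = 313.15 K
Ea/R = 56 / 0.008314 = 6735.63
AF = exp(6735.63 * (1/313.15 - 1/371.15))
= 28.83

28.83


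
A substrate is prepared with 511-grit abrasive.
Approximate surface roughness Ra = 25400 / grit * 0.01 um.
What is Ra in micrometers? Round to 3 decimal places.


Ra = 25400 / 511 * 0.01 = 0.497 um

0.497


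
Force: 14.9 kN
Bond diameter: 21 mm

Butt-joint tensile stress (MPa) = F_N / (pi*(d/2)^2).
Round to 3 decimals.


F_N = 14.9 * 1000 = 14900.0 N
A = pi*(10.5)^2 = 346.3606 mm^2
stress = 14900.0 / 346.3606 = 43.019 MPa

43.019


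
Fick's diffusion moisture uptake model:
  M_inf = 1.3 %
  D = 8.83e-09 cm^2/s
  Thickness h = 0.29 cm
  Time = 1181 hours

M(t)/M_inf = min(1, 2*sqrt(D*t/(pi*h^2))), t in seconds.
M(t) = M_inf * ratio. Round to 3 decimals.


t_sec = 1181 * 3600 = 4251600
ratio = 2*sqrt(8.83e-09*4251600/(pi*0.29^2))
= min(1, 0.753900)
= 0.753900
M(t) = 1.3 * 0.753900 = 0.980 %

0.980


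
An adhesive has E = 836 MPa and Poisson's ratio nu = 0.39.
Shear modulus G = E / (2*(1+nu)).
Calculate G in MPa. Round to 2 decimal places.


G = 836 / (2*(1+0.39))
= 836 / 2.78
= 300.72 MPa

300.72


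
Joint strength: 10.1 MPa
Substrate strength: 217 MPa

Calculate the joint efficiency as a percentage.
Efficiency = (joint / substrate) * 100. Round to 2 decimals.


Efficiency = (10.1 / 217) * 100 = 4.65%

4.65


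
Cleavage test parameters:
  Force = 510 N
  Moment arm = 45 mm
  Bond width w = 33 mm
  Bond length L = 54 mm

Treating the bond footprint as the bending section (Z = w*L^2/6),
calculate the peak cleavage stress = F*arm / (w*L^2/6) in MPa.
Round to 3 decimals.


M = 510 * 45 = 22950 N*mm
Z = 33 * 54^2 / 6 = 96228 / 6 mm^3
sigma = M / Z = 6 * 22950 / 96228 = 137700 / 96228
= 1.431 MPa

1.431


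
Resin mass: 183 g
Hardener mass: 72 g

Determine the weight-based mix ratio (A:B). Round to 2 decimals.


Ratio = 183 / 72 = 2.54

2.54


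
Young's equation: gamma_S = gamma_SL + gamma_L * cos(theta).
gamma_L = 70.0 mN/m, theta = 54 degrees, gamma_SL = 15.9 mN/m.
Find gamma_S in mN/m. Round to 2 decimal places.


cos(54 deg) = 0.587785
gamma_S = 15.9 + 70.0 * 0.587785
= 57.04 mN/m

57.04


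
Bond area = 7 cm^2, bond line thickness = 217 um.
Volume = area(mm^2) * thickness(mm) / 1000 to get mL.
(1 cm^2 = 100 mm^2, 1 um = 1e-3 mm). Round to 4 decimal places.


area_mm2 = 7 * 100 = 700
blt_mm = 217 * 1e-3 = 0.217
vol_mm3 = 700 * 0.217 = 151.9
vol_mL = 151.9 / 1000 = 0.1519 mL

0.1519


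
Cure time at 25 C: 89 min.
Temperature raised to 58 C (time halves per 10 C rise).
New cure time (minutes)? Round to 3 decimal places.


Acceleration factor = 2^(33/10) = 9.8492
New time = 89 / 9.8492 = 9.036 min

9.036


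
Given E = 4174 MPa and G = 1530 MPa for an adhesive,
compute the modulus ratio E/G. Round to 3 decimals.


E/G ratio = 4174 / 1530 = 2.728

2.728


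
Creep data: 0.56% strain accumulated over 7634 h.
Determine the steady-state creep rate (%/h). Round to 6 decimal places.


Rate = 0.56 / 7634 = 0.000073 %/h

0.000073


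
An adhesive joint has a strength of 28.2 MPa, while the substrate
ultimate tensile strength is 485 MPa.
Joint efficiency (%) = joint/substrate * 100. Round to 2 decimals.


Efficiency = 28.2 / 485 * 100
= 5.81%

5.81


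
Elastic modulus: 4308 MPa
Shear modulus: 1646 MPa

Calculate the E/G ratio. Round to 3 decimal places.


E / G = 4308 / 1646 = 2.617

2.617


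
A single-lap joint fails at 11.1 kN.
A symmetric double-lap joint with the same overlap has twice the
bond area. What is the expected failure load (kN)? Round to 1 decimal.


Double-lap load = 2 * 11.1 = 22.2 kN

22.2


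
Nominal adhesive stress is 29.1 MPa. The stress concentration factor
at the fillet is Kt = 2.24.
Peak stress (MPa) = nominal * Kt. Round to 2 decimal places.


Peak = 29.1 * 2.24 = 65.18 MPa

65.18


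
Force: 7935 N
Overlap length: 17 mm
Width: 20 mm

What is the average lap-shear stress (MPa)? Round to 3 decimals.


Average shear stress = F / (overlap * width)
= 7935 / (17 * 20)
= 23.338 MPa

23.338


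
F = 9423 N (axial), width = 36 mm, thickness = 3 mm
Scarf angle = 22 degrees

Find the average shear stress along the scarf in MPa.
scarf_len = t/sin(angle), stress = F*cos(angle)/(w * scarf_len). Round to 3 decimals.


scarf_len = 3/sin(22 deg) = 8.0084
cos(22 deg) = 0.927184
stress = 9423*0.927184/(36*8.0084) = 30.304 MPa

30.304


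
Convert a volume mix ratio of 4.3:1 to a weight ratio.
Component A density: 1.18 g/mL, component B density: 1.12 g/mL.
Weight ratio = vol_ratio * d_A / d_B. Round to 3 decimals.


= 4.3 * 1.18 / 1.12 = 4.530

4.530


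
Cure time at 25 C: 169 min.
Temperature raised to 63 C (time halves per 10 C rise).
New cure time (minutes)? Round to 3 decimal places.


Acceleration factor = 2^(38/10) = 13.9288
New time = 169 / 13.9288 = 12.133 min

12.133


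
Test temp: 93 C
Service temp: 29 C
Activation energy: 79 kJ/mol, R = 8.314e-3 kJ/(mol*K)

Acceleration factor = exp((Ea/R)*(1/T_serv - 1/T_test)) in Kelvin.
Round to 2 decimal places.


AF = exp((79/0.008314)*(1/302.15 - 1/366.15))
= 243.93

243.93


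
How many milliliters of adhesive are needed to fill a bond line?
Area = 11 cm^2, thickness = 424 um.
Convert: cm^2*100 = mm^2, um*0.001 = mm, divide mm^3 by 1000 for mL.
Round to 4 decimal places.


= (11 * 100) * (424 * 0.001) / 1000
= 0.4664 mL

0.4664


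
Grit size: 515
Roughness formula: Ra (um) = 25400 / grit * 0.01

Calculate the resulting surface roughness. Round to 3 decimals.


Ra = 25400 / 515 * 0.01
= 0.493 um

0.493


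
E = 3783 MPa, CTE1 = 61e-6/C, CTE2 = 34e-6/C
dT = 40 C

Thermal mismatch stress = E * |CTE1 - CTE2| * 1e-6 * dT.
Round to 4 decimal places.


= 3783 * 27e-6 * 40
= 4.0856 MPa

4.0856


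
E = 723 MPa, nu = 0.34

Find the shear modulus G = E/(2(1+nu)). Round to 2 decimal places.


G = 723 / (2 * 1.34)
= 269.78 MPa

269.78


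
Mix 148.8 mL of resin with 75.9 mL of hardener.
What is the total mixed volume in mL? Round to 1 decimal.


Total = 148.8 + 75.9 = 224.7 mL

224.7
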